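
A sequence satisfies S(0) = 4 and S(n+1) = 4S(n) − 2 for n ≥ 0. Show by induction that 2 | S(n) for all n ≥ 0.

Base case: S(0) = 4 = 2·2, so 2 | S(0).
Assume 2 | S(r), so S(r) = 2t for some integer t.
Then S(r+1) = 4S(r) − 2 = 4·(2t) − 2 = 2(4t − 1), so 2 | S(r+1).
By induction, 2 | S(n) for all n ≥ 0.

2 | S(n)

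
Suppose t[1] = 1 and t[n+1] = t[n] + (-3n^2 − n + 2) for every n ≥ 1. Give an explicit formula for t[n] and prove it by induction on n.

Claim: t[n] = -n^3 + n^2 + 2n − 1.

Base case: t[1] = 1, and -1^3 + 1^2 + 2·1 − 1 = 1.
Assume t[m] = -m^3 + m^2 + 2m − 1.
Then t[m+1] = t[m] + (-3m^2 − m + 2) = (-m^3 + m^2 + 2m − 1) + (-3m^2 − m + 2) = -m^3 − 2m^2 + m + 1,
and -(m+1)^3 + (m+1)^2 + 2·(m+1) − 1 = -m^3 − 2m^2 + m + 1.
By induction, t[n] = -n^3 + n^2 + 2n − 1 for all n ≥ 1.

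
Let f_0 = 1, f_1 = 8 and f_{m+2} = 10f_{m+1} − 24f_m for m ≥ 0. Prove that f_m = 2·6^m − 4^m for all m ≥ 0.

Base cases: f_0 = 1 and 2·6^0 − 4^0 = 1; f_1 = 8 and 2·6^1 − 4^1 = 8.
Assume f_i = 2·6^i − 4^i for all 0 ≤ i ≤ j, where j ≥ 1.
Then f_{j+1} = 10f_j − 24f_{j−1} = 10·(2·6^j − 4^j) − 24·(2·6^{j−1} − 4^{j−1}) = 2·(10·6 − 24)6^{j−1} − (10·4 − 24)4^{j−1} = 72·6^{j−1} − 16·4^{j−1} = 2·6^{j+1} − 4^{j+1}.
This completes the inductive step, so f_m = 2·6^m − 4^m for all m ≥ 0.

f_m = 2·6^m − 4^m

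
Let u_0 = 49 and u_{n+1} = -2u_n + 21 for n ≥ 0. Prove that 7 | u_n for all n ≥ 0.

Base case: u_0 = 49 = 7·7, so 7 | u_0.
Assume 7 | u_k, so u_k = 7t for some integer t.
Then u_{k+1} = -2u_k + 21 = -2·(7t) + 21 = 7(-2t + 3), so 7 | u_{k+1}.
So the property holds for k+1, and by induction 7 | u_n for all n ≥ 0.

7 | u_n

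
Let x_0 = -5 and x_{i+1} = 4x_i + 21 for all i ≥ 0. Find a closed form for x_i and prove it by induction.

Claim: x_i = 2·4^i − 7.

Base case: x_0 = -5, and 2·4^0 − 7 = 2 − 7 = -5.
Assume x_r = 2·4^r − 7 for some r ≥ 0.
Then x_{r+1} = 4x_r + 21 = 4·(2·4^r − 7) + 21 = 8·4^r − 28 + 21 = 2·4^{r+1} − 7.
Hence x_i = 2·4^i − 7 for every i ≥ 0, by induction.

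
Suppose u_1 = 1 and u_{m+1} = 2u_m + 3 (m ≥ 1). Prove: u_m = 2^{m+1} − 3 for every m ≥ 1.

Base case: u_1 = 1, and 2^{1+1} − 3 = 4 − 3 = 1.
Assume u_j = 2^{j+1} − 3 for some j ≥ 1.
Then u_{j+1} = 2u_j + 3 = 2·(2^{j+1} − 3) + 3 = 2^{j+2} − 6 + 3 = 2^{j+2} − 3.
This completes the inductive step, so u_m = 2^{m+1} − 3 for all m ≥ 1.

u_m = 2^{m+1} − 3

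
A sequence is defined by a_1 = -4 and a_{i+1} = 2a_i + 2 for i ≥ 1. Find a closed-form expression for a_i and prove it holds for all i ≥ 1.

Claim: a_i = -2^i − 2.

Base case: a_1 = -4, and -2^1 − 2 = -2 − 2 = -4.
Assume a_j = -2^j − 2 for some j ≥ 1.
Then a_{j+1} = 2a_j + 2 = 2·(-2^j − 2) + 2 = -2^{j+1} − 4 + 2 = -2^{j+1} − 2.
This completes the inductive step, so a_i = -2^i − 2 for all i ≥ 1.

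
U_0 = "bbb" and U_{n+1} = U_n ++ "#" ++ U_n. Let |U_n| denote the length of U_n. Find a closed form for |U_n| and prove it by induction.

Claim: |U_n| = 2^{n+2} − 1.

Base case: |U_0| = 3, and 2^{0+2} − 1 = 3.
Assume |U_k| = 2^{k+2} − 1.
Then |U_{k+1}| = |U_k| + 1 + |U_k| = 2|U_k| + 1 = 2(2^{k+2} − 1) + 1 = 2^{k+3} − 2 + 1 = 2^{k+3} − 1.
Hence |U_n| = 2^{n+2} − 1 for every n ≥ 0, by induction.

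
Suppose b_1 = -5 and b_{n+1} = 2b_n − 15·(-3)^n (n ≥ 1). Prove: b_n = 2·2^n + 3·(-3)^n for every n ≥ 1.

Base case: b_1 = -5, and 2·2^1 + 3·(-3)^1 = 4 − 9 = -5.
Assume b_r = 2·2^r + 3·(-3)^r for some r ≥ 1.
Then b_{r+1} = 2b_r − 15·(-3)^r = 2·(2·2^r + 3·(-3)^r) − 15·(-3)^r = 2·2^{r+1} + 6·(-3)^r − 15·(-3)^r = 2·2^{r+1} − 9·(-3)^r = 2·2^{r+1} + 3·(-3)^{r+1}.
By induction, b_n = 2·2^n + 3·(-3)^n for all n ≥ 1.

b_n = 2·2^n + 3·(-3)^n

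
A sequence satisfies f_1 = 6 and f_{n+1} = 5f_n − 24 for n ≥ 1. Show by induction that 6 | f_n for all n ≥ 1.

Base case: f_1 = 6 = 6·1, so 6 | f_1.
Assume 6 | f_j, so f_j = 6t for some integer t.
Then f_{j+1} = 5f_j − 24 = 5·(6t) − 24 = 6(5t − 4), so 6 | f_{j+1}.
By induction, 6 | f_n for all n ≥ 1.

6 | f_n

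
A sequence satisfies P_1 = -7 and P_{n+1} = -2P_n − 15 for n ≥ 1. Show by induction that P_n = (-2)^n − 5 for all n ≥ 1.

Base case: P_1 = -7, and (-2)^1 − 5 = -2 − 5 = -7.
Assume P_m = (-2)^m − 5 for some m ≥ 1.
Then P_{m+1} = -2P_m − 15 = -2·((-2)^m − 5) − 15 = -2·(-2)^m + 10 − 15 = (-2)^{m+1} − 5.
Hence P_n = (-2)^n − 5 for every n ≥ 1, by induction.

P_n = (-2)^n − 5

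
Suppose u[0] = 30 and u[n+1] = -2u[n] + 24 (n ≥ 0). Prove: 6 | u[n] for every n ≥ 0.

Base case: u[0] = 30 = 6·5, so 6 | u[0].
Assume 6 | u[r], so u[r] = 6t for some integer t.
Then u[r+1] = -2u[r] + 24 = -2·(6t) + 24 = 6(-2t + 4), so 6 | u[r+1].
This completes the inductive step, so 6 | u[n] for all n ≥ 0.

6 | u[n]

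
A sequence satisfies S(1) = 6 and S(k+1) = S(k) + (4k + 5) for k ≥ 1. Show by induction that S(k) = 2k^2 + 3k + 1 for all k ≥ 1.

Base case: S(1) = 6, and 2·1^2 + 3·1 + 1 = 6.
Assume S(j) = 2j^2 + 3j + 1.
Then S(j+1) = S(j) + (4j + 5) = (2j^2 + 3j + 1) + (4j + 5) = 2j^2 + 7j + 6,
and 2·(j+1)^2 + 3·(j+1) + 1 = 2j^2 + 7j + 6.
By induction, S(k) = 2k^2 + 3k + 1 for all k ≥ 1.

S(k) = 2k^2 + 3k + 1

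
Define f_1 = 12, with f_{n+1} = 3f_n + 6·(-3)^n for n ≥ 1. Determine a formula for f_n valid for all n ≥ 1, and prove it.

Claim: f_n = 3·3^n − (-3)^n.

Base case: f_1 = 12, and 3·3^1 − (-3)^1 = 9 + 3 = 12.
Assume f_r = 3·3^r − (-3)^r for some r ≥ 1.
Then f_{r+1} = 3f_r + 6·(-3)^r = 3·(3·3^r − (-3)^r) + 6·(-3)^r = 3·3^{r+1} − 3·(-3)^r + 6·(-3)^r = 3·3^{r+1} + 3·(-3)^r = 3·3^{r+1} − (-3)^{r+1}.
Hence f_n = 3·3^n − (-3)^n for every n ≥ 1, by induction.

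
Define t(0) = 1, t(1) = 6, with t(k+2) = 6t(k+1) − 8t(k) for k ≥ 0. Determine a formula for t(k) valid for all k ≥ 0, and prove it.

Claim: t(k) = -2^k + 2·4^k.

Base cases: t(0) = 1 and -2^0 + 2·4^0 = 1; t(1) = 6 and -2^1 + 2·4^1 = 6.
Assume t(j) = -2^j + 2·4^j for all 0 ≤ j ≤ m, where m ≥ 1.
Then t(m+1) = 6t(m) − 8t(m−1) = 6·(-2^m + 2·4^m) − 8·(-2^{m−1} + 2·4^{m−1}) = -(6·2 − 8)2^{m−1} + 2·(6·4 − 8)4^{m−1} = -4·2^{m−1} + 32·4^{m−1} = -2^{m+1} + 2·4^{m+1}.
This completes the inductive step, so t(k) = -2^k + 2·4^k for all k ≥ 0.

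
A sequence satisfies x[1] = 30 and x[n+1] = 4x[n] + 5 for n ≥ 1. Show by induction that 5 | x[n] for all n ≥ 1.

Base case: x[1] = 30 = 5·6, so 5 | x[1].
Assume 5 | x[r], so x[r] = 5t for some integer t.
Then x[r+1] = 4x[r] + 5 = 4·(5t) + 5 = 5(4t + 1), so 5 | x[r+1].
By induction, 5 | x[n] for all n ≥ 1.

5 | x[n]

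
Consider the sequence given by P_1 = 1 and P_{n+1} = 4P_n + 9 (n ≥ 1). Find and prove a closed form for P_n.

Claim: P_n = 4^n − 3.

Base case: P_1 = 1, and 4^1 − 3 = 4 − 3 = 1.
Assume P_k = 4^k − 3 for some k ≥ 1.
Then P_{k+1} = 4P_k + 9 = 4·(4^k − 3) + 9 = 4^{k+1} − 12 + 9 = 4^{k+1} − 3.
So the formula holds for k+1, and by induction P_n = 4^n − 3 for all n ≥ 1.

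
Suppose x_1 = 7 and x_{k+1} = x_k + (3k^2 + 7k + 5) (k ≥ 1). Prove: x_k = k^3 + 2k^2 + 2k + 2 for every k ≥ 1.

Base case: x_1 = 7, and 1^3 + 2·1^2 + 2·1 + 2 = 7.
Assume x_r = r^3 + 2r^2 + 2r + 2.
Then x_{r+1} = x_r + (3r^2 + 7r + 5) = (r^3 + 2r^2 + 2r + 2) + (3r^2 + 7r + 5) = r^3 + 5r^2 + 9r + 7,
and (r+1)^3 + 2·(r+1)^2 + 2·(r+1) + 2 = r^3 + 5r^2 + 9r + 7.
By induction, x_k = k^3 + 2k^2 + 2k + 2 for all k ≥ 1.

x_k = k^3 + 2k^2 + 2k + 2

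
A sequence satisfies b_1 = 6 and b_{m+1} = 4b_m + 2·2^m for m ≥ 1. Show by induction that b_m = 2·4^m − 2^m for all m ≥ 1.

Base case: b_1 = 6, and 2·4^1 − 2^1 = 8 − 2 = 6.
Assume b_r = 2·4^r − 2^r for some r ≥ 1.
Then b_{r+1} = 4b_r + 2·2^r = 4·(2·4^r − 2^r) + 2·2^r = 2·4^{r+1} − 4·2^r + 2·2^r = 2·4^{r+1} − 2·2^r = 2·4^{r+1} − 2^{r+1}.
Hence b_m = 2·4^m − 2^m for every m ≥ 1, by induction.

b_m = 2·4^m − 2^m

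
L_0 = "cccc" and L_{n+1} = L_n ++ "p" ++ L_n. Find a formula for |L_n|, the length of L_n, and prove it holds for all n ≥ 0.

Claim: |L_n| = 5·2^n − 1.

Base case: |L_0| = 4, and 5·2^0 − 1 = 4.
Assume |L_m| = 5·2^m − 1.
Then |L_{m+1}| = |L_m| + 1 + |L_m| = 2|L_m| + 1 = 2(5·2^m − 1) + 1 = 5·2^{m+1} − 2 + 1 = 5·2^{m+1} − 1.
This completes the inductive step, so |L_n| = 5·2^n − 1 for all n ≥ 0.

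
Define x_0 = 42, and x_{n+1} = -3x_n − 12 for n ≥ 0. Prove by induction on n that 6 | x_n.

Base case: x_0 = 42 = 6·7, so 6 | x_0.
Assume 6 | x_m, so x_m = 6t for some integer t.
Then x_{m+1} = -3x_m − 12 = -3·(6t) − 12 = 6(-3t − 2), so 6 | x_{m+1}.
So the property holds for m+1, and by induction 6 | x_n for all n ≥ 0.

6 | x_n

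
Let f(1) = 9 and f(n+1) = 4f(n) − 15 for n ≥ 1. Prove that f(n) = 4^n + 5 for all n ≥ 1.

Base case: f(1) = 9, and 4^1 + 5 = 4 + 5 = 9.
Assume f(r) = 4^r + 5 for some r ≥ 1.
Then f(r+1) = 4f(r) − 15 = 4·(4^r + 5) − 15 = 4^{r+1} + 20 − 15 = 4^{r+1} + 5.
Hence f(n) = 4^n + 5 for every n ≥ 1, by induction.

f(n) = 4^n + 5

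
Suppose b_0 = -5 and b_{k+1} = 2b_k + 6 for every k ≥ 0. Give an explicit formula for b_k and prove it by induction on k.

Claim: b_k = 2^k − 6.

Base case: b_0 = -5, and 2^0 − 6 = 1 − 6 = -5.
Assume b_m = 2^m − 6 for some m ≥ 0.
Then b_{m+1} = 2b_m + 6 = 2·(2^m − 6) + 6 = 2^{m+1} − 12 + 6 = 2^{m+1} − 6.
Hence b_k = 2^k − 6 for every k ≥ 0, by induction.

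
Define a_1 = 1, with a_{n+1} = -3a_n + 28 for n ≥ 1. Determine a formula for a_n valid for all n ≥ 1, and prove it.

Claim: a_n = 2·(-3)^n + 7.

Base case: a_1 = 1, and 2·(-3)^1 + 7 = -6 + 7 = 1.
Assume a_m = 2·(-3)^m + 7 for some m ≥ 1.
Then a_{m+1} = -3a_m + 28 = -3·(2·(-3)^m + 7) + 28 = -6·(-3)^m − 21 + 28 = 2·(-3)^{m+1} + 7.
By induction, a_n = 2·(-3)^n + 7 for all n ≥ 1.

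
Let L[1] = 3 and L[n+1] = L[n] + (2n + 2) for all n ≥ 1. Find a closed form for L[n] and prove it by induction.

Claim: L[n] = n^2 + n + 1.

Base case: L[1] = 3, and 1^2 + 1 + 1 = 3.
Assume L[j] = j^2 + j + 1.
Then L[j+1] = L[j] + (2j + 2) = (j^2 + j + 1) + (2j + 2) = j^2 + 3j + 3,
and (j+1)^2 + (j+1) + 1 = j^2 + 3j + 3.
By induction, L[n] = n^2 + n + 1 for all n ≥ 1.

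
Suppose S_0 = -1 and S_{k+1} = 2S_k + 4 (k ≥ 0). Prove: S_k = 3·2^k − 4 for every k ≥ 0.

Base case: S_0 = -1, and 3·2^0 − 4 = 3 − 4 = -1.
Assume S_j = 3·2^j − 4 for some j ≥ 0.
Then S_{j+1} = 2S_j + 4 = 2·(3·2^j − 4) + 4 = 6·2^j − 8 + 4 = 3·2^{j+1} − 4.
This completes the inductive step, so S_k = 3·2^k − 4 for all k ≥ 0.

S_k = 3·2^k − 4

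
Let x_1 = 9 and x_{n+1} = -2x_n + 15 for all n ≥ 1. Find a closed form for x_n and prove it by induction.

Claim: x_n = -2·(-2)^n + 5.

Base case: x_1 = 9, and -2·(-2)^1 + 5 = 4 + 5 = 9.
Assume x_r = -2·(-2)^r + 5 for some r ≥ 1.
Then x_{r+1} = -2x_r + 15 = -2·(-2·(-2)^r + 5) + 15 = 4·(-2)^r − 10 + 15 = -2·(-2)^{r+1} + 5.
This completes the inductive step, so x_n = -2·(-2)^n + 5 for all n ≥ 1.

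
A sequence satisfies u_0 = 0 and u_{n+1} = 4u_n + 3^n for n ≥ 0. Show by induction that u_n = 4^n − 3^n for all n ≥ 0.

Base case: u_0 = 0, and 4^0 − 3^0 = 1 − 1 = 0.
Assume u_j = 4^j − 3^j for some j ≥ 0.
Then u_{j+1} = 4u_j + 3^j = 4·(4^j − 3^j) + 3^j = 4^{j+1} − 4·3^j + 3^j = 4^{j+1} − 3·3^j = 4^{j+1} − 3^{j+1}.
So the formula holds for j+1, and by induction u_n = 4^n − 3^n for all n ≥ 0.

u_n = 4^n − 3^n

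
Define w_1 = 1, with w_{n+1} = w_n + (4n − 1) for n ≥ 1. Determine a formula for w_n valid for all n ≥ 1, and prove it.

Claim: w_n = 2n^2 − 3n + 2.

Base case: w_1 = 1, and 2·1^2 − 3·1 + 2 = 1.
Assume w_r = 2r^2 − 3r + 2.
Then w_{r+1} = w_r + (4r − 1) = (2r^2 − 3r + 2) + (4r − 1) = 2r^2 + r + 1,
and 2·(r+1)^2 − 3·(r+1) + 2 = 2r^2 + r + 1.
Hence w_n = 2n^2 − 3n + 2 for every n ≥ 1, by induction.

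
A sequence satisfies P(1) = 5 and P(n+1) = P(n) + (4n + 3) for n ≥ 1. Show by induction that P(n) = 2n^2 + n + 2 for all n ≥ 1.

Base case: P(1) = 5, and 2·1^2 + 1 + 2 = 5.
Assume P(j) = 2j^2 + j + 2.
Then P(j+1) = P(j) + (4j + 3) = (2j^2 + j + 2) + (4j + 3) = 2j^2 + 5j + 5,
and 2·(j+1)^2 + (j+1) + 2 = 2j^2 + 5j + 5.
By induction, P(n) = 2n^2 + n + 2 for all n ≥ 1.

P(n) = 2n^2 + n + 2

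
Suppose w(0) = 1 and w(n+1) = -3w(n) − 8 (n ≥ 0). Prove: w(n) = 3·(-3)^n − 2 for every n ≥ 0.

Base case: w(0) = 1, and 3·(-3)^0 − 2 = 3 − 2 = 1.
Assume w(j) = 3·(-3)^j − 2 for some j ≥ 0.
Then w(j+1) = -3w(j) − 8 = -3·(3·(-3)^j − 2) − 8 = -9·(-3)^j + 6 − 8 = 3·(-3)^{j+1} − 2.
So the formula holds for j+1, and by induction w(n) = 3·(-3)^n − 2 for all n ≥ 0.

w(n) = 3·(-3)^n − 2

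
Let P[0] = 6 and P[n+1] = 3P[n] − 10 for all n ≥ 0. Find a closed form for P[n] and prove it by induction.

Claim: P[n] = 3^n + 5.

Base case: P[0] = 6, and 3^0 + 5 = 1 + 5 = 6.
Assume P[k] = 3^k + 5 for some k ≥ 0.
Then P[k+1] = 3P[k] − 10 = 3·(3^k + 5) − 10 = 3^{k+1} + 15 − 10 = 3^{k+1} + 5.
Hence P[n] = 3^n + 5 for every n ≥ 0, by induction.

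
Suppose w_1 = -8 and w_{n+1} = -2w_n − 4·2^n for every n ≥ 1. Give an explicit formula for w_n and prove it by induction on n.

Claim: w_n = 3·(-2)^n − 2^n.

Base case: w_1 = -8, and 3·(-2)^1 − 2^1 = -6 − 2 = -8.
Assume w_m = 3·(-2)^m − 2^m for some m ≥ 1.
Then w_{m+1} = -2w_m − 4·2^m = -2·(3·(-2)^m − 2^m) − 4·2^m = 3·(-2)^{m+1} + 2·2^m − 4·2^m = 3·(-2)^{m+1} − 2·2^m = 3·(-2)^{m+1} − 2^{m+1}.
So the formula holds for m+1, and by induction w_n = 3·(-2)^n − 2^n for all n ≥ 1.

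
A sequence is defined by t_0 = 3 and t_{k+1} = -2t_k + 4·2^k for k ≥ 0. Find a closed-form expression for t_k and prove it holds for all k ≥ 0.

Claim: t_k = 2·(-2)^k + 2^k.

Base case: t_0 = 3, and 2·(-2)^0 + 2^0 = 2 + 1 = 3.
Assume t_m = 2·(-2)^m + 2^m for some m ≥ 0.
Then t_{m+1} = -2t_m + 4·2^m = -2·(2·(-2)^m + 2^m) + 4·2^m = 2·(-2)^{m+1} − 2·2^m + 4·2^m = 2·(-2)^{m+1} + 2·2^m = 2·(-2)^{m+1} + 2^{m+1}.
By induction, t_k = 2·(-2)^k + 2^k for all k ≥ 0.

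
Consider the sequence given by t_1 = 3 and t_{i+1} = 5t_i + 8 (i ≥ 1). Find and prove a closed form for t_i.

Claim: t_i = 5^i − 2.

Base case: t_1 = 3, and 5^1 − 2 = 5 − 2 = 3.
Assume t_m = 5^m − 2 for some m ≥ 1.
Then t_{m+1} = 5t_m + 8 = 5·(5^m − 2) + 8 = 5^{m+1} − 10 + 8 = 5^{m+1} − 2.
So the formula holds for m+1, and by induction t_i = 5^i − 2 for all i ≥ 1.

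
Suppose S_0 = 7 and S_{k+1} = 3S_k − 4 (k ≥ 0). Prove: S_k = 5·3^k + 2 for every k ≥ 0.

Base case: S_0 = 7, and 5·3^0 + 2 = 5 + 2 = 7.
Assume S_m = 5·3^m + 2 for some m ≥ 0.
Then S_{m+1} = 3S_m − 4 = 3·(5·3^m + 2) − 4 = 15·3^m + 6 − 4 = 5·3^{m+1} + 2.
Hence S_k = 5·3^k + 2 for every k ≥ 0, by induction.

S_k = 5·3^k + 2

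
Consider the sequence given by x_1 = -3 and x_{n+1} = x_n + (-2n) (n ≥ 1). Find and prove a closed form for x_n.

Claim: x_n = -n^2 + n − 3.

Base case: x_1 = -3, and -1^2 + 1 − 3 = -3.
Assume x_k = -k^2 + k − 3.
Then x_{k+1} = x_k + (-2k) = (-k^2 + k − 3) + (-2k) = -k^2 − k − 3,
and -(k+1)^2 + (k+1) − 3 = -k^2 − k − 3.
By induction, x_n = -n^2 + n − 3 for all n ≥ 1.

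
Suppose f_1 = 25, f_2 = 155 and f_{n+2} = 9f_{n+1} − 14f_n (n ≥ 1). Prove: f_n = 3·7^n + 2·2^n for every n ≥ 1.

Base cases: f_1 = 25 and 3·7^1 + 2·2^1 = 25; f_2 = 155 and 3·7^2 + 2·2^2 = 155.
Assume f_i = 3·7^i + 2·2^i for all 1 ≤ i ≤ j, where j ≥ 2.
Then f_{j+1} = 9f_j − 14f_{j−1} = 9·(3·7^j + 2·2^j) − 14·(3·7^{j−1} + 2·2^{j−1}) = 3·(9·7 − 14)7^{j−1} + 2·(9·2 − 14)2^{j−1} = 147·7^{j−1} + 8·2^{j−1} = 3·7^{j+1} + 2·2^{j+1}.
This completes the inductive step, so f_n = 3·7^n + 2·2^n for all n ≥ 1.

f_n = 3·7^n + 2·2^n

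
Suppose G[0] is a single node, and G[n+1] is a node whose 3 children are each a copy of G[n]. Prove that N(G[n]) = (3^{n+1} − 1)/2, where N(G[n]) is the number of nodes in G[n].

Base case: N(G[0]) = 1, and (3^{0+1} − 1)/2 = 1.
Assume N(G[j]) = (3^{j+1} − 1)/2.
Then N(G[j+1]) = 1 + 3N(G[j]) = 1 + 3·(3^{j+1} − 1)/2 = 1 + (3^{j+2} − 3)/2 = (2 + 3^{j+2} − 3)/2 = (3^{j+2} − 1)/2.
By induction, N(G[n]) = (3^{n+1} − 1)/2 for all n ≥ 0.

N(G[n]) = (3^{n+1} − 1)/2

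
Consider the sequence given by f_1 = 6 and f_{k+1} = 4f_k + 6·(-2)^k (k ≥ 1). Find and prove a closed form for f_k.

Claim: f_k = 4^k − (-2)^k.

Base case: f_1 = 6, and 4^1 − (-2)^1 = 4 + 2 = 6.
Assume f_r = 4^r − (-2)^r for some r ≥ 1.
Then f_{r+1} = 4f_r + 6·(-2)^r = 4·(4^r − (-2)^r) + 6·(-2)^r = 4^{r+1} − 4·(-2)^r + 6·(-2)^r = 4^{r+1} + 2·(-2)^r = 4^{r+1} − (-2)^{r+1}.
This completes the inductive step, so f_k = 4^k − (-2)^k for all k ≥ 1.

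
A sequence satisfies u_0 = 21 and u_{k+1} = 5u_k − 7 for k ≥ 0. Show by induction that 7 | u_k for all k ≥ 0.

Base case: u_0 = 21 = 7·3, so 7 | u_0.
Assume 7 | u_j, so u_j = 7t for some integer t.
Then u_{j+1} = 5u_j − 7 = 5·(7t) − 7 = 7(5t − 1), so 7 | u_{j+1}.
So the property holds for j+1, and by induction 7 | u_k for all k ≥ 0.

7 | u_k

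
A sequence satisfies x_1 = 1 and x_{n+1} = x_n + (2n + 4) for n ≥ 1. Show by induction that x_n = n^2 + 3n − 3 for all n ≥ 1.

Base case: x_1 = 1, and 1^2 + 3·1 − 3 = 1.
Assume x_r = r^2 + 3r − 3.
Then x_{r+1} = x_r + (2r + 4) = (r^2 + 3r − 3) + (2r + 4) = r^2 + 5r + 1,
and (r+1)^2 + 3·(r+1) − 3 = r^2 + 5r + 1.
Hence x_n = n^2 + 3n − 3 for every n ≥ 1, by induction.

x_n = n^2 + 3n − 3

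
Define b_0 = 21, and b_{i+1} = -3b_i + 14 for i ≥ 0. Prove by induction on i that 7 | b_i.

Base case: b_0 = 21 = 7·3, so 7 | b_0.
Assume 7 | b_j, so b_j = 7t for some integer t.
Then b_{j+1} = -3b_j + 14 = -3·(7t) + 14 = 7(-3t + 2), so 7 | b_{j+1}.
By induction, 7 | b_i for all i ≥ 0.

7 | b_i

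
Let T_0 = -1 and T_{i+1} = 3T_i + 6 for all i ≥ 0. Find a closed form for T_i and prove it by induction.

Claim: T_i = 2·3^i − 3.

Base case: T_0 = -1, and 2·3^0 − 3 = 2 − 3 = -1.
Assume T_j = 2·3^j − 3 for some j ≥ 0.
Then T_{j+1} = 3T_j + 6 = 3·(2·3^j − 3) + 6 = 6·3^j − 9 + 6 = 2·3^{j+1} − 3.
This completes the inductive step, so T_i = 2·3^i − 3 for all i ≥ 0.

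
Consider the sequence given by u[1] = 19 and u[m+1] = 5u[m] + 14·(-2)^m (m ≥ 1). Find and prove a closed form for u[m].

Claim: u[m] = 3·5^m − 2·(-2)^m.

Base case: u[1] = 19, and 3·5^1 − 2·(-2)^1 = 15 + 4 = 19.
Assume u[j] = 3·5^j − 2·(-2)^j for some j ≥ 1.
Then u[j+1] = 5u[j] + 14·(-2)^j = 5·(3·5^j − 2·(-2)^j) + 14·(-2)^j = 3·5^{j+1} − 10·(-2)^j + 14·(-2)^j = 3·5^{j+1} + 4·(-2)^j = 3·5^{j+1} − 2·(-2)^{j+1}.
Hence u[m] = 3·5^m − 2·(-2)^m for every m ≥ 1, by induction.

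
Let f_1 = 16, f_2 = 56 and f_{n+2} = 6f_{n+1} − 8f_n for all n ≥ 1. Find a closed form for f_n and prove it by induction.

Claim: f_n = 3·4^n + 2·2^n.

Base cases: f_1 = 16 and 3·4^1 + 2·2^1 = 16; f_2 = 56 and 3·4^2 + 2·2^2 = 56.
Assume f_i = 3·4^i + 2·2^i for all 1 ≤ i ≤ j, where j ≥ 2.
Then f_{j+1} = 6f_j − 8f_{j−1} = 6·(3·4^j + 2·2^j) − 8·(3·4^{j−1} + 2·2^{j−1}) = 3·(6·4 − 8)4^{j−1} + 2·(6·2 − 8)2^{j−1} = 48·4^{j−1} + 8·2^{j−1} = 3·4^{j+1} + 2·2^{j+1}.
This completes the inductive step, so f_n = 3·4^n + 2·2^n for all n ≥ 1.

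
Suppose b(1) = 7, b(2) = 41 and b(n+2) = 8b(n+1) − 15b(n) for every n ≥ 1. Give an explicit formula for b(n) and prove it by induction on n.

Claim: b(n) = -3^n + 2·5^n.

Base cases: b(1) = 7 and -3^1 + 2·5^1 = 7; b(2) = 41 and -3^2 + 2·5^2 = 41.
Assume b(i) = -3^i + 2·5^i for all 1 ≤ i ≤ j, where j ≥ 2.
Then b(j+1) = 8b(j) − 15b(j−1) = 8·(-3^j + 2·5^j) − 15·(-3^{j−1} + 2·5^{j−1}) = -(8·3 − 15)3^{j−1} + 2·(8·5 − 15)5^{j−1} = -9·3^{j−1} + 50·5^{j−1} = -3^{j+1} + 2·5^{j+1}.
This completes the inductive step, so b(n) = -3^n + 2·5^n for all n ≥ 1.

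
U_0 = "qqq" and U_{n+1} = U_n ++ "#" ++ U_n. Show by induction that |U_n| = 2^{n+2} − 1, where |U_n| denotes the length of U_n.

Base case: |U_0| = 3, and 2^{0+2} − 1 = 3.
Assume |U_j| = 2^{j+2} − 1.
Then |U_{j+1}| = |U_j| + 1 + |U_j| = 2|U_j| + 1 = 2(2^{j+2} − 1) + 1 = 2^{j+3} − 2 + 1 = 2^{j+3} − 1.
Hence |U_n| = 2^{n+2} − 1 for every n ≥ 0, by induction.

|U_n| = 2^{n+2} − 1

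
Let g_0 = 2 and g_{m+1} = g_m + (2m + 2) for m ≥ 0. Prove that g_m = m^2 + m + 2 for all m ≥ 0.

Base case: g_0 = 2, and 0^2 + 0 + 2 = 2.
Assume g_r = r^2 + r + 2.
Then g_{r+1} = g_r + (2r + 2) = (r^2 + r + 2) + (2r + 2) = r^2 + 3r + 4,
and (r+1)^2 + (r+1) + 2 = r^2 + 3r + 4.
This completes the inductive step, so g_m = m^2 + m + 2 for all m ≥ 0.

g_m = m^2 + m + 2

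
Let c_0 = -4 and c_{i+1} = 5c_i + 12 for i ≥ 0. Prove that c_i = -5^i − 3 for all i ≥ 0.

Base case: c_0 = -4, and -5^0 − 3 = -1 − 3 = -4.
Assume c_j = -5^j − 3 for some j ≥ 0.
Then c_{j+1} = 5c_j + 12 = 5·(-5^j − 3) + 12 = -5^{j+1} − 15 + 12 = -5^{j+1} − 3.
So the formula holds for j+1, and by induction c_i = -5^i − 3 for all i ≥ 0.

c_i = -5^i − 3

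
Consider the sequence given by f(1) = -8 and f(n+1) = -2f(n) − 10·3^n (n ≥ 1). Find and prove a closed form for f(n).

Claim: f(n) = (-2)^n − 2·3^n.

Base case: f(1) = -8, and (-2)^1 − 2·3^1 = -2 − 6 = -8.
Assume f(m) = (-2)^m − 2·3^m for some m ≥ 1.
Then f(m+1) = -2f(m) − 10·3^m = -2·((-2)^m − 2·3^m) − 10·3^m = (-2)^{m+1} + 4·3^m − 10·3^m = (-2)^{m+1} − 6·3^m = (-2)^{m+1} − 2·3^{m+1}.
By induction, f(n) = (-2)^n − 2·3^n for all n ≥ 1.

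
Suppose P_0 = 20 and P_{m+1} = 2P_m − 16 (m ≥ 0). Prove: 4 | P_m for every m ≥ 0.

Base case: P_0 = 20 = 4·5, so 4 | P_0.
Assume 4 | P_k, so P_k = 4t for some integer t.
Then P_{k+1} = 2P_k − 16 = 2·(4t) − 16 = 4(2t − 4), so 4 | P_{k+1}.
This completes the inductive step, so 4 | P_m for all m ≥ 0.

4 | P_m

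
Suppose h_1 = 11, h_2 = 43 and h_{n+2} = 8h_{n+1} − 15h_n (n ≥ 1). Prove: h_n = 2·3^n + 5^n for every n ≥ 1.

Base cases: h_1 = 11 and 2·3^1 + 5^1 = 11; h_2 = 43 and 2·3^2 + 5^2 = 43.
Assume h_j = 2·3^j + 5^j for all 1 ≤ j ≤ k, where k ≥ 2.
Then h_{k+1} = 8h_k − 15h_{k−1} = 8·(2·3^k + 5^k) − 15·(2·3^{k−1} + 5^{k−1}) = 2·(8·3 − 15)3^{k−1} + (8·5 − 15)5^{k−1} = 18·3^{k−1} + 25·5^{k−1} = 2·3^{k+1} + 5^{k+1}.
By strong induction, h_n = 2·3^n + 5^n for all n ≥ 1.

h_n = 2·3^n + 5^n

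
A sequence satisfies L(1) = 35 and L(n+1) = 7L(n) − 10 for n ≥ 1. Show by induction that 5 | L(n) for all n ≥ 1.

Base case: L(1) = 35 = 5·7, so 5 | L(1).
Assume 5 | L(k), so L(k) = 5t for some integer t.
Then L(k+1) = 7L(k) − 10 = 7·(5t) − 10 = 5(7t − 2), so 5 | L(k+1).
By induction, 5 | L(n) for all n ≥ 1.

5 | L(n)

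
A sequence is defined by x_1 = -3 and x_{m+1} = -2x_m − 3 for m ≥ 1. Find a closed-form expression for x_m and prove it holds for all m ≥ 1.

Claim: x_m = (-2)^m − 1.

Base case: x_1 = -3, and (-2)^1 − 1 = -2 − 1 = -3.
Assume x_k = (-2)^k − 1 for some k ≥ 1.
Then x_{k+1} = -2x_k − 3 = -2·((-2)^k − 1) − 3 = -2·(-2)^k + 2 − 3 = (-2)^{k+1} − 1.
This completes the inductive step, so x_m = (-2)^m − 1 for all m ≥ 1.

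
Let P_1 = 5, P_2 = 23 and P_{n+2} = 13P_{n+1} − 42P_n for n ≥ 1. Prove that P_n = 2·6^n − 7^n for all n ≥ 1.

Base cases: P_1 = 5 and 2·6^1 − 7^1 = 5; P_2 = 23 and 2·6^2 − 7^2 = 23.
Assume P_j = 2·6^j − 7^j for all 1 ≤ j ≤ k, where k ≥ 2.
Then P_{k+1} = 13P_k − 42P_{k−1} = 13·(2·6^k − 7^k) − 42·(2·6^{k−1} − 7^{k−1}) = 2·(13·6 − 42)6^{k−1} − (13·7 − 42)7^{k−1} = 72·6^{k−1} − 49·7^{k−1} = 2·6^{k+1} − 7^{k+1}.
This completes the inductive step, so P_n = 2·6^n − 7^n for all n ≥ 1.

P_n = 2·6^n − 7^n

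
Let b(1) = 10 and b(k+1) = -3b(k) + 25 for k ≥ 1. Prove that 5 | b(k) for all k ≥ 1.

Base case: b(1) = 10 = 5·2, so 5 | b(1).
Assume 5 | b(j), so b(j) = 5t for some integer t.
Then b(j+1) = -3b(j) + 25 = -3·(5t) + 25 = 5(-3t + 5), so 5 | b(j+1).
By induction, 5 | b(k) for all k ≥ 1.

5 | b(k)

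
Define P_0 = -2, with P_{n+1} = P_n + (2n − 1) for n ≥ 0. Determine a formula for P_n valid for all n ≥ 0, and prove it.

Claim: P_n = n^2 − 2n − 2.

Base case: P_0 = -2, and 0^2 − 2·0 − 2 = -2.
Assume P_m = m^2 − 2m − 2.
Then P_{m+1} = P_m + (2m − 1) = (m^2 − 2m − 2) + (2m − 1) = m^2 − 3,
and (m+1)^2 − 2·(m+1) − 2 = m^2 − 3.
This completes the inductive step, so P_n = n^2 − 2n − 2 for all n ≥ 0.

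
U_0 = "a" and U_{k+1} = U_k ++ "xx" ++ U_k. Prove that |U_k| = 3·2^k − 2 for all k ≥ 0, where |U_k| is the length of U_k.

Base case: |U_0| = 1, and 3·2^0 − 2 = 1.
Assume |U_m| = 3·2^m − 2.
Then |U_{m+1}| = |U_m| + 2 + |U_m| = 2|U_m| + 2 = 2(3·2^m − 2) + 2 = 3·2^{m+1} − 4 + 2 = 3·2^{m+1} − 2.
So the formula holds for m+1, and by induction |U_k| = 3·2^k − 2 for all k ≥ 0.

|U_k| = 3·2^k − 2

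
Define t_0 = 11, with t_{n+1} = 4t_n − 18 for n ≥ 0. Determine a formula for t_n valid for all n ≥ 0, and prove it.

Claim: t_n = 5·4^n + 6.

Base case: t_0 = 11, and 5·4^0 + 6 = 5 + 6 = 11.
Assume t_j = 5·4^j + 6 for some j ≥ 0.
Then t_{j+1} = 4t_j − 18 = 4·(5·4^j + 6) − 18 = 20·4^j + 24 − 18 = 5·4^{j+1} + 6.
So the formula holds for j+1, and by induction t_n = 5·4^n + 6 for all n ≥ 0.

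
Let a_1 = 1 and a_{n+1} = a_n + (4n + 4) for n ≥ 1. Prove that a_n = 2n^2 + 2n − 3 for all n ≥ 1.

Base case: a_1 = 1, and 2·1^2 + 2·1 − 3 = 1.
Assume a_m = 2m^2 + 2m − 3.
Then a_{m+1} = a_m + (4m + 4) = (2m^2 + 2m − 3) + (4m + 4) = 2m^2 + 6m + 1,
and 2·(m+1)^2 + 2·(m+1) − 3 = 2m^2 + 6m + 1.
Hence a_n = 2n^2 + 2n − 3 for every n ≥ 1, by induction.

a_n = 2n^2 + 2n − 3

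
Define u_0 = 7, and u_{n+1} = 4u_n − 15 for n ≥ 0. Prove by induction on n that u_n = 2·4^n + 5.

Base case: u_0 = 7, and 2·4^0 + 5 = 2 + 5 = 7.
Assume u_m = 2·4^m + 5 for some m ≥ 0.
Then u_{m+1} = 4u_m − 15 = 4·(2·4^m + 5) − 15 = 8·4^m + 20 − 15 = 2·4^{m+1} + 5.
Hence u_n = 2·4^n + 5 for every n ≥ 0, by induction.

u_n = 2·4^n + 5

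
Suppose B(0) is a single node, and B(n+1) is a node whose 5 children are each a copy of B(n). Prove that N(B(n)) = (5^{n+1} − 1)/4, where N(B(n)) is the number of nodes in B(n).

Base case: N(B(0)) = 1, and (5^{0+1} − 1)/4 = 1.
Assume N(B(m)) = (5^{m+1} − 1)/4.
Then N(B(m+1)) = 1 + 5N(B(m)) = 1 + 5·(5^{m+1} − 1)/4 = 1 + (5^{m+2} − 5)/4 = (4 + 5^{m+2} − 5)/4 = (5^{m+2} − 1)/4.
This completes the inductive step, so N(B(n)) = (5^{n+1} − 1)/4 for all n ≥ 0.

N(B(n)) = (5^{n+1} − 1)/4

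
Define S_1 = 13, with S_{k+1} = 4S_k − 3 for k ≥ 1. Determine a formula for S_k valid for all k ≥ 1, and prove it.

Claim: S_k = 3·4^k + 1.

Base case: S_1 = 13, and 3·4^1 + 1 = 12 + 1 = 13.
Assume S_r = 3·4^r + 1 for some r ≥ 1.
Then S_{r+1} = 4S_r − 3 = 4·(3·4^r + 1) − 3 = 12·4^r + 4 − 3 = 3·4^{r+1} + 1.
This completes the inductive step, so S_k = 3·4^k + 1 for all k ≥ 1.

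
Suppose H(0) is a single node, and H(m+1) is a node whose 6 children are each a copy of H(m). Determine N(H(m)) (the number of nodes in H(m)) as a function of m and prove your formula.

Claim: N(H(m)) = (6^{m+1} − 1)/5.

Base case: N(H(0)) = 1, and (6^{0+1} − 1)/5 = 1.
Assume N(H(k)) = (6^{k+1} − 1)/5.
Then N(H(k+1)) = 1 + 6N(H(k)) = 1 + 6·(6^{k+1} − 1)/5 = 1 + (6^{k+2} − 6)/5 = (5 + 6^{k+2} − 6)/5 = (6^{k+2} − 1)/5.
By induction, N(H(m)) = (6^{m+1} − 1)/5 for all m ≥ 0.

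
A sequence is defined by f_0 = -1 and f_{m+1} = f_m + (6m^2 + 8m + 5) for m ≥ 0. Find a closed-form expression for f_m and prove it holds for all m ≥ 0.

Claim: f_m = 2m^3 + m^2 + 2m − 1.

Base case: f_0 = -1, and 2·0^3 + 0^2 + 2·0 − 1 = -1.
Assume f_j = 2j^3 + j^2 + 2j − 1.
Then f_{j+1} = f_j + (6j^2 + 8j + 5) = (2j^3 + j^2 + 2j − 1) + (6j^2 + 8j + 5) = 2j^3 + 7j^2 + 10j + 4,
and 2·(j+1)^3 + (j+1)^2 + 2·(j+1) − 1 = 2j^3 + 7j^2 + 10j + 4.
This completes the inductive step, so f_m = 2m^3 + m^2 + 2m − 1 for all m ≥ 0.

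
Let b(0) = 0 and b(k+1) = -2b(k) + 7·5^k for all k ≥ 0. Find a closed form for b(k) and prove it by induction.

Claim: b(k) = -(-2)^k + 5^k.

Base case: b(0) = 0, and -(-2)^0 + 5^0 = -1 + 1 = 0.
Assume b(r) = -(-2)^r + 5^r for some r ≥ 0.
Then b(r+1) = -2b(r) + 7·5^r = -2·(-(-2)^r + 5^r) + 7·5^r = -(-2)^{r+1} − 2·5^r + 7·5^r = -(-2)^{r+1} + 5·5^r = -(-2)^{r+1} + 5^{r+1}.
This completes the inductive step, so b(k) = -(-2)^k + 5^k for all k ≥ 0.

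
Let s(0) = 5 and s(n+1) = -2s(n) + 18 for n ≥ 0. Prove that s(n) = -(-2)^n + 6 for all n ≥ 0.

Base case: s(0) = 5, and -(-2)^0 + 6 = -1 + 6 = 5.
Assume s(m) = -(-2)^m + 6 for some m ≥ 0.
Then s(m+1) = -2s(m) + 18 = -2·(-(-2)^m + 6) + 18 = 2·(-2)^m − 12 + 18 = -(-2)^{m+1} + 6.
Hence s(n) = -(-2)^n + 6 for every n ≥ 0, by induction.

s(n) = -(-2)^n + 6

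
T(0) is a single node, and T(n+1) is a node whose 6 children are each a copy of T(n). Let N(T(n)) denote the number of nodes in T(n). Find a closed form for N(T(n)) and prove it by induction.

Claim: N(T(n)) = (6^{n+1} − 1)/5.

Base case: N(T(0)) = 1, and (6^{0+1} − 1)/5 = 1.
Assume N(T(k)) = (6^{k+1} − 1)/5.
Then N(T(k+1)) = 1 + 6N(T(k)) = 1 + 6·(6^{k+1} − 1)/5 = 1 + (6^{k+2} − 6)/5 = (5 + 6^{k+2} − 6)/5 = (6^{k+2} − 1)/5.
Hence N(T(n)) = (6^{n+1} − 1)/5 for every n ≥ 0, by induction.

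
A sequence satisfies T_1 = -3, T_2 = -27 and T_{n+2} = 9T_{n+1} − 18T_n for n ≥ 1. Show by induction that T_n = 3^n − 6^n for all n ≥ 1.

Base cases: T_1 = -3 and 3^1 − 6^1 = -3; T_2 = -27 and 3^2 − 6^2 = -27.
Assume T_j = 3^j − 6^j for all 1 ≤ j ≤ r, where r ≥ 2.
Then T_{r+1} = 9T_r − 18T_{r−1} = 9·(3^r − 6^r) − 18·(3^{r−1} − 6^{r−1}) = (9·3 − 18)3^{r−1} − (9·6 − 18)6^{r−1} = 9·3^{r−1} − 36·6^{r−1} = 3^{r+1} − 6^{r+1}.
By strong induction, T_n = 3^n − 6^n for all n ≥ 1.

T_n = 3^n − 6^n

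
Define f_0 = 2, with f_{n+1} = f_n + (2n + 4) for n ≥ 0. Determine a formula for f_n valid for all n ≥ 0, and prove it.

Claim: f_n = n^2 + 3n + 2.

Base case: f_0 = 2, and 0^2 + 3·0 + 2 = 2.
Assume f_m = m^2 + 3m + 2.
Then f_{m+1} = f_m + (2m + 4) = (m^2 + 3m + 2) + (2m + 4) = m^2 + 5m + 6,
and (m+1)^2 + 3·(m+1) + 2 = m^2 + 5m + 6.
Hence f_n = n^2 + 3n + 2 for every n ≥ 0, by induction.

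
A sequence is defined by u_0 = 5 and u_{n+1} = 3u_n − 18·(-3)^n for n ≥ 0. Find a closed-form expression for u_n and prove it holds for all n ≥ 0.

Claim: u_n = 2·3^n + 3·(-3)^n.

Base case: u_0 = 5, and 2·3^0 + 3·(-3)^0 = 2 + 3 = 5.
Assume u_r = 2·3^r + 3·(-3)^r for some r ≥ 0.
Then u_{r+1} = 3u_r − 18·(-3)^r = 3·(2·3^r + 3·(-3)^r) − 18·(-3)^r = 2·3^{r+1} + 9·(-3)^r − 18·(-3)^r = 2·3^{r+1} − 9·(-3)^r = 2·3^{r+1} + 3·(-3)^{r+1}.
This completes the inductive step, so u_n = 2·3^n + 3·(-3)^n for all n ≥ 0.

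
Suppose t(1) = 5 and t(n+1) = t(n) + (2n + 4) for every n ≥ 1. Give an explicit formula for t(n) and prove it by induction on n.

Claim: t(n) = n^2 + 3n + 1.

Base case: t(1) = 5, and 1^2 + 3·1 + 1 = 5.
Assume t(r) = r^2 + 3r + 1.
Then t(r+1) = t(r) + (2r + 4) = (r^2 + 3r + 1) + (2r + 4) = r^2 + 5r + 5,
and (r+1)^2 + 3·(r+1) + 1 = r^2 + 5r + 5.
By induction, t(n) = n^2 + 3n + 1 for all n ≥ 1.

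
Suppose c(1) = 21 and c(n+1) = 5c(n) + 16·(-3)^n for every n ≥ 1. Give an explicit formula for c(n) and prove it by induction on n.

Claim: c(n) = 3·5^n − 2·(-3)^n.

Base case: c(1) = 21, and 3·5^1 − 2·(-3)^1 = 15 + 6 = 21.
Assume c(r) = 3·5^r − 2·(-3)^r for some r ≥ 1.
Then c(r+1) = 5c(r) + 16·(-3)^r = 5·(3·5^r − 2·(-3)^r) + 16·(-3)^r = 3·5^{r+1} − 10·(-3)^r + 16·(-3)^r = 3·5^{r+1} + 6·(-3)^r = 3·5^{r+1} − 2·(-3)^{r+1}.
So the formula holds for r+1, and by induction c(n) = 3·5^n − 2·(-3)^n for all n ≥ 1.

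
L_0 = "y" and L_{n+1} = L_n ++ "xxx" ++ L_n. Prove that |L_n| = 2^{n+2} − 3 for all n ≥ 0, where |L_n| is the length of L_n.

Base case: |L_0| = 1, and 2^{0+2} − 3 = 1.
Assume |L_r| = 2^{r+2} − 3.
Then |L_{r+1}| = |L_r| + 3 + |L_r| = 2|L_r| + 3 = 2(2^{r+2} − 3) + 3 = 2^{r+3} − 6 + 3 = 2^{r+3} − 3.
So the formula holds for r+1, and by induction |L_n| = 2^{n+2} − 3 for all n ≥ 0.

|L_n| = 2^{n+2} − 3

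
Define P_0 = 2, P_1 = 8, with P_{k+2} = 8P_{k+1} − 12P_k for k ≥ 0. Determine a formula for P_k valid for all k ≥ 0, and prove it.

Claim: P_k = 2^k + 6^k.

Base cases: P_0 = 2 and 2^0 + 6^0 = 2; P_1 = 8 and 2^1 + 6^1 = 8.
Assume P_j = 2^j + 6^j for all 0 ≤ j ≤ r, where r ≥ 1.
Then P_{r+1} = 8P_r − 12P_{r−1} = 8·(2^r + 6^r) − 12·(2^{r−1} + 6^{r−1}) = (8·2 − 12)2^{r−1} + (8·6 − 12)6^{r−1} = 4·2^{r−1} + 36·6^{r−1} = 2^{r+1} + 6^{r+1}.
So the formula holds for r+1, and by strong induction P_k = 2^k + 6^k for all k ≥ 0.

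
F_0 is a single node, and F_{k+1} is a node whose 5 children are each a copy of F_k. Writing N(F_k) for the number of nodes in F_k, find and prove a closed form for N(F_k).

Claim: N(F_k) = (5^{k+1} − 1)/4.

Base case: N(F_0) = 1, and (5^{0+1} − 1)/4 = 1.
Assume N(F_m) = (5^{m+1} − 1)/4.
Then N(F_{m+1}) = 1 + 5N(F_m) = 1 + 5·(5^{m+1} − 1)/4 = 1 + (5^{m+2} − 5)/4 = (4 + 5^{m+2} − 5)/4 = (5^{m+2} − 1)/4.
So the formula holds for m+1, and by induction N(F_k) = (5^{k+1} − 1)/4 for all k ≥ 0.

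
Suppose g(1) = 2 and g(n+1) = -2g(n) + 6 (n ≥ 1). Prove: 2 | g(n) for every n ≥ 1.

Base case: g(1) = 2 = 2·1, so 2 | g(1).
Assume 2 | g(j), so g(j) = 2t for some integer t.
Then g(j+1) = -2g(j) + 6 = -2·(2t) + 6 = 2(-2t + 3), so 2 | g(j+1).
By induction, 2 | g(n) for all n ≥ 1.

2 | g(n)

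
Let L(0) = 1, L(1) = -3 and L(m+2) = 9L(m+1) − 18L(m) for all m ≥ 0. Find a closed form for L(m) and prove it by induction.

Claim: L(m) = 3·3^m − 2·6^m.

Base cases: L(0) = 1 and 3·3^0 − 2·6^0 = 1; L(1) = -3 and 3·3^1 − 2·6^1 = -3.
Assume L(i) = 3·3^i − 2·6^i for all 0 ≤ i ≤ j, where j ≥ 1.
Then L(j+1) = 9L(j) − 18L(j−1) = 9·(3·3^j − 2·6^j) − 18·(3·3^{j−1} − 2·6^{j−1}) = 3·(9·3 − 18)3^{j−1} − 2·(9·6 − 18)6^{j−1} = 27·3^{j−1} − 72·6^{j−1} = 3·3^{j+1} − 2·6^{j+1}.
By strong induction, L(m) = 3·3^m − 2·6^m for all m ≥ 0.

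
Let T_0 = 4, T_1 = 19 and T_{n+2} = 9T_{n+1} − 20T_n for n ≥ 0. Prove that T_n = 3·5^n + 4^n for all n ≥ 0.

Base cases: T_0 = 4 and 3·5^0 + 4^0 = 4; T_1 = 19 and 3·5^1 + 4^1 = 19.
Assume T_j = 3·5^j + 4^j for all 0 ≤ j ≤ m, where m ≥ 1.
Then T_{m+1} = 9T_m − 20T_{m−1} = 9·(3·5^m + 4^m) − 20·(3·5^{m−1} + 4^{m−1}) = 3·(9·5 − 20)5^{m−1} + (9·4 − 20)4^{m−1} = 75·5^{m−1} + 16·4^{m−1} = 3·5^{m+1} + 4^{m+1}.
By strong induction, T_n = 3·5^n + 4^n for all n ≥ 0.

T_n = 3·5^n + 4^n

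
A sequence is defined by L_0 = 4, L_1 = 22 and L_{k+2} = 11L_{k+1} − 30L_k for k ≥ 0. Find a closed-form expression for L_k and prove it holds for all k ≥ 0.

Claim: L_k = 2·5^k + 2·6^k.

Base cases: L_0 = 4 and 2·5^0 + 2·6^0 = 4; L_1 = 22 and 2·5^1 + 2·6^1 = 22.
Assume L_i = 2·5^i + 2·6^i for all 0 ≤ i ≤ j, where j ≥ 1.
Then L_{j+1} = 11L_j − 30L_{j−1} = 11·(2·5^j + 2·6^j) − 30·(2·5^{j−1} + 2·6^{j−1}) = 2·(11·5 − 30)5^{j−1} + 2·(11·6 − 30)6^{j−1} = 50·5^{j−1} + 72·6^{j−1} = 2·5^{j+1} + 2·6^{j+1}.
So the formula holds for j+1, and by strong induction L_k = 2·5^k + 2·6^k for all k ≥ 0.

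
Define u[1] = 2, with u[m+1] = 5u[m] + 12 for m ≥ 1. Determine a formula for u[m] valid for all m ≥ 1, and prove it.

Claim: u[m] = 5^m − 3.

Base case: u[1] = 2, and 5^1 − 3 = 5 − 3 = 2.
Assume u[r] = 5^r − 3 for some r ≥ 1.
Then u[r+1] = 5u[r] + 12 = 5·(5^r − 3) + 12 = 5^{r+1} − 15 + 12 = 5^{r+1} − 3.
By induction, u[m] = 5^m − 3 for all m ≥ 1.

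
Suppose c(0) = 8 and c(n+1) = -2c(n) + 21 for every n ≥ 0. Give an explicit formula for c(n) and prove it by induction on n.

Claim: c(n) = (-2)^n + 7.

Base case: c(0) = 8, and (-2)^0 + 7 = 1 + 7 = 8.
Assume c(m) = (-2)^m + 7 for some m ≥ 0.
Then c(m+1) = -2c(m) + 21 = -2·((-2)^m + 7) + 21 = -2·(-2)^m − 14 + 21 = (-2)^{m+1} + 7.
So the formula holds for m+1, and by induction c(n) = (-2)^n + 7 for all n ≥ 0.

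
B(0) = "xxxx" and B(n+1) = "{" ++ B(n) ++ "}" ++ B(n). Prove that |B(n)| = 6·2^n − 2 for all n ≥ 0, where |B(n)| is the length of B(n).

Base case: |B(0)| = 4, and 6·2^0 − 2 = 4.
Assume |B(k)| = 6·2^k − 2.
Then |B(k+1)| = 1 + |B(k)| + 1 + |B(k)| = 2|B(k)| + 2 = 2(6·2^k − 2) + 2 = 6·2^{k+1} − 4 + 2 = 6·2^{k+1} − 2.
This completes the inductive step, so |B(n)| = 6·2^n − 2 for all n ≥ 0.

|B(n)| = 6·2^n − 2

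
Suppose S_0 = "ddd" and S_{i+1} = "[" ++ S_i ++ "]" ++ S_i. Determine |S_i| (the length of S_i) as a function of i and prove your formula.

Claim: |S_i| = 5·2^i − 2.

Base case: |S_0| = 3, and 5·2^0 − 2 = 3.
Assume |S_m| = 5·2^m − 2.
Then |S_{m+1}| = 1 + |S_m| + 1 + |S_m| = 2|S_m| + 2 = 2(5·2^m − 2) + 2 = 5·2^{m+1} − 4 + 2 = 5·2^{m+1} − 2.
By induction, |S_i| = 5·2^i − 2 for all i ≥ 0.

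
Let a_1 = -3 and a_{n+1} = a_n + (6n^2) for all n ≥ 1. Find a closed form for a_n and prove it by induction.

Claim: a_n = 2n^3 − 3n^2 + n − 3.

Base case: a_1 = -3, and 2·1^3 − 3·1^2 + 1 − 3 = -3.
Assume a_r = 2r^3 − 3r^2 + r − 3.
Then a_{r+1} = a_r + (6r^2) = (2r^3 − 3r^2 + r − 3) + (6r^2) = 2r^3 + 3r^2 + r − 3,
and 2·(r+1)^3 − 3·(r+1)^2 + (r+1) − 3 = 2r^3 + 3r^2 + r − 3.
By induction, a_n = 2n^3 − 3n^2 + n − 3 for all n ≥ 1.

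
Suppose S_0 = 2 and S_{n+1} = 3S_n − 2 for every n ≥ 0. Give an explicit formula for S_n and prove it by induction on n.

Claim: S_n = 3^n + 1.

Base case: S_0 = 2, and 3^0 + 1 = 1 + 1 = 2.
Assume S_m = 3^m + 1 for some m ≥ 0.
Then S_{m+1} = 3S_m − 2 = 3·(3^m + 1) − 2 = 3^{m+1} + 3 − 2 = 3^{m+1} + 1.
Hence S_n = 3^n + 1 for every n ≥ 0, by induction.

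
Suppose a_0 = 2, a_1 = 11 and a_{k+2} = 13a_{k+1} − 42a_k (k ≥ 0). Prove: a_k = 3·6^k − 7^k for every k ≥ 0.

Base cases: a_0 = 2 and 3·6^0 − 7^0 = 2; a_1 = 11 and 3·6^1 − 7^1 = 11.
Assume a_j = 3·6^j − 7^j for all 0 ≤ j ≤ r, where r ≥ 1.
Then a_{r+1} = 13a_r − 42a_{r−1} = 13·(3·6^r − 7^r) − 42·(3·6^{r−1} − 7^{r−1}) = 3·(13·6 − 42)6^{r−1} − (13·7 − 42)7^{r−1} = 108·6^{r−1} − 49·7^{r−1} = 3·6^{r+1} − 7^{r+1}.
Hence a_k = 3·6^k − 7^k for every k ≥ 0, by strong induction.

a_k = 3·6^k − 7^k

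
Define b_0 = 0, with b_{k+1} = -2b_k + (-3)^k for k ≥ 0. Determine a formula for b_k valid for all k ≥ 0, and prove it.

Claim: b_k = (-2)^k − (-3)^k.

Base case: b_0 = 0, and (-2)^0 − (-3)^0 = 1 − 1 = 0.
Assume b_j = (-2)^j − (-3)^j for some j ≥ 0.
Then b_{j+1} = -2b_j + (-3)^j = -2·((-2)^j − (-3)^j) + (-3)^j = (-2)^{j+1} + 2·(-3)^j + (-3)^j = (-2)^{j+1} + 3·(-3)^j = (-2)^{j+1} − (-3)^{j+1}.
Hence b_k = (-2)^k − (-3)^k for every k ≥ 0, by induction.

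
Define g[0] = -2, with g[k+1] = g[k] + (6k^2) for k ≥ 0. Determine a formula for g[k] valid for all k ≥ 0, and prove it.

Claim: g[k] = 2k^3 − 3k^2 + k − 2.

Base case: g[0] = -2, and 2·0^3 − 3·0^2 + 0 − 2 = -2.
Assume g[r] = 2r^3 − 3r^2 + r − 2.
Then g[r+1] = g[r] + (6r^2) = (2r^3 − 3r^2 + r − 2) + (6r^2) = 2r^3 + 3r^2 + r − 2,
and 2·(r+1)^3 − 3·(r+1)^2 + (r+1) − 2 = 2r^3 + 3r^2 + r − 2.
Hence g[k] = 2k^3 − 3k^2 + k − 2 for every k ≥ 0, by induction.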